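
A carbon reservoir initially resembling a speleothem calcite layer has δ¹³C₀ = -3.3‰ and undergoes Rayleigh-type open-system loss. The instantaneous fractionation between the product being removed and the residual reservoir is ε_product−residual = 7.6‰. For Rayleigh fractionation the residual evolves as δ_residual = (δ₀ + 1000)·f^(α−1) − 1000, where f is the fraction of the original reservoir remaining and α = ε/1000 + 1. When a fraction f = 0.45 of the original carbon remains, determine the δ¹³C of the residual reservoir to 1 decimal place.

-9.3‰

Rayleigh residual: δ_res = (δ₀ + 1000)·f^(α−1) − 1000
α = ε/1000 + 1 = 1.00760, so α − 1 = 0.00760
f^(α−1) = 0.45^(0.00760) = 0.993950
δ_res = (-3.3 + 1000) × 0.993950 − 1000 = 990.670 − 1000 = -9.33‰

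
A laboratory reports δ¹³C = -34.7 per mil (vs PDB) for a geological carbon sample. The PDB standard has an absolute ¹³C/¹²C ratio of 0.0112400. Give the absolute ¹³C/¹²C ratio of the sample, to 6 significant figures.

0.0108500

R_sample = R_standard × (δ¹³C/1000 + 1)
R_sample = 0.0112400 × (-34.7/1000 + 1) = 0.0112400 × 0.965300
R_sample = 0.0108500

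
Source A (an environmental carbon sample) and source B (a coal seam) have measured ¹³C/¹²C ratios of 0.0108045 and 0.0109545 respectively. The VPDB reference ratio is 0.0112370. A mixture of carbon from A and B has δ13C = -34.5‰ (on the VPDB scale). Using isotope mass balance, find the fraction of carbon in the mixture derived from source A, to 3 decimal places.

0.701

δ_A = (0.0108045/0.0112370 − 1)×1000 = (0.961511 − 1)×1000 = -38.489‰
δ_B = (0.0109545/0.0112370 − 1)×1000 = (0.974860 − 1)×1000 = -25.140‰
f_A = (δ_mix − δ_B)/(δ_A − δ_B) = (-34.5 − (-25.140))/(-38.489 − (-25.140))
f_A = -9.360 / -13.349 = 0.7012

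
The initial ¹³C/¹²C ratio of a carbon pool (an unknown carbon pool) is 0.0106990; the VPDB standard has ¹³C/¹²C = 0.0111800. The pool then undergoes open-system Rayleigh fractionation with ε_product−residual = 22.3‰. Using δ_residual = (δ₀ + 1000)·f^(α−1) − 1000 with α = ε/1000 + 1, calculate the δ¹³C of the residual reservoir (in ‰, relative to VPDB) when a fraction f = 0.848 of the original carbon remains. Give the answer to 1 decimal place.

δ₀ = (0.0106990/0.0111800 − 1)×1000 = (0.956977 − 1)×1000 = -43.023‰
α − 1 = ε/1000 = 0.0223
f^(α−1) = 0.848^(0.0223) = 0.996330
δ_res = (-43.023 + 1000) × 0.996330 − 1000 = 953.465 − 1000 = -46.54‰

-46.5‰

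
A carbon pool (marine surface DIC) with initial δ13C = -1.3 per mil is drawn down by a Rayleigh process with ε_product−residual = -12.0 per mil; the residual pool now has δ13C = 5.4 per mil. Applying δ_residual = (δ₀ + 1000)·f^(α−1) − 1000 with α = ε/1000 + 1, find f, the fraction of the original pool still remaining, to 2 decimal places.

α − 1 = ε/1000 = -0.0120
(δ_res + 1000)/(δ₀ + 1000) = (5.4 + 1000)/(-1.3 + 1000) = 1005.4/998.7 = 1.006709
f = 1.006709^(1/-0.0120) = exp(ln(1.006709)/-0.0120) = exp(0.00669/-0.0120)
f = exp(-0.5572) = 0.5728

0.57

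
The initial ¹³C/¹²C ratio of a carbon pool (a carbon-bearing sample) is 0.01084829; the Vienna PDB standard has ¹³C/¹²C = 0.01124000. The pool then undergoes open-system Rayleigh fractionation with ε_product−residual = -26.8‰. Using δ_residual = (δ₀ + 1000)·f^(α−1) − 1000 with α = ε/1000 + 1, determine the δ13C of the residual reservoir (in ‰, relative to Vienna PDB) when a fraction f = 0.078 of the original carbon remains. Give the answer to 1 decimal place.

33.4‰

δ₀ = (0.01084829/0.01124000 − 1)×1000 = (0.965150 − 1)×1000 = -34.850‰
α − 1 = ε/1000 = -0.0268
f^(α−1) = 0.078^(-0.0268) = 1.070759
δ_res = (-34.850 + 1000) × 1.070759 − 1000 = 1033.444 − 1000 = 33.44‰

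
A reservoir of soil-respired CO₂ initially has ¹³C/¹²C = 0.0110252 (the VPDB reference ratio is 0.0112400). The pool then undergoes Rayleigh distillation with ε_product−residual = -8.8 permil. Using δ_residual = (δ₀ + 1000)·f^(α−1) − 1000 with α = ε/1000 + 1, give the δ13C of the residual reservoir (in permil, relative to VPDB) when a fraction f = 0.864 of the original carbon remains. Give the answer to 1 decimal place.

δ₀ = (0.0110252/0.0112400 − 1)×1000 = (0.980890 − 1)×1000 = -19.110 permil
α − 1 = ε/1000 = -0.0088
f^(α−1) = 0.864^(-0.0088) = 1.001287
δ_res = (-19.110 + 1000) × 1.001287 − 1000 = 982.152 − 1000 = -17.85 permil

-17.8 permil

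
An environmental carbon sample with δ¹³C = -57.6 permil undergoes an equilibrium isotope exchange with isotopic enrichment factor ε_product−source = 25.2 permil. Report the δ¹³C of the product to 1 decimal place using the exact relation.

-33.9 permil

To first order, δ_product ≈ δ_source + ε = -32.4 permil.
Exactly, δ_product = (δ_source + 1000)·(ε/1000 + 1) − 1000.
δ_product = (-57.6 + 1000) × (25.2/1000 + 1) − 1000
δ_product = -33.85 permil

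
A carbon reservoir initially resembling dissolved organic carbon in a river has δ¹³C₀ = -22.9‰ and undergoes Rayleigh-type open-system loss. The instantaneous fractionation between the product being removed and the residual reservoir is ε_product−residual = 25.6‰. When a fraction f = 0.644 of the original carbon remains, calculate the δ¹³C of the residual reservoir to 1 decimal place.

Rayleigh residual: δ_res = (δ₀ + 1000)·f^(α−1) − 1000
α = ε/1000 + 1 = 1.02560, so α − 1 = 0.02560
f^(α−1) = 0.644^(0.02560) = 0.988798
δ_res = (-22.9 + 1000) × 0.988798 − 1000 = 966.154 − 1000 = -33.85‰

-33.8‰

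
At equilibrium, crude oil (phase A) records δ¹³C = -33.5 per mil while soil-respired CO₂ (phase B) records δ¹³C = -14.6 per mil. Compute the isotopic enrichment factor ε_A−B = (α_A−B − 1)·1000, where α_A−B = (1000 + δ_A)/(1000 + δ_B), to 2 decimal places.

α_A−B = (1000 + -33.5) / (1000 + -14.6) = 966.5 / 985.4 = 0.980820
ε_A−B = (0.980820 − 1) × 1000 = -19.180 per mil
(The approximation ε ≈ δ_A − δ_B would give -18.9 per mil.)

-19.18 per mil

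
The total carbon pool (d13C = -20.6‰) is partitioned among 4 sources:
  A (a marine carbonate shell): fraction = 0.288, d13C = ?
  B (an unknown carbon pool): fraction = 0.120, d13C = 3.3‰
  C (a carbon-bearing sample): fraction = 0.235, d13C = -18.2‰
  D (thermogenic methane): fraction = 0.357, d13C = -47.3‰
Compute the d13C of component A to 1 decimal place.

Isotope mass balance: δ_bulk = Σ fᵢ·δᵢ.
-20.6 = 0.288×δ_A + 0.120×(3.3) + 0.235×(-18.2) + 0.357×(-47.3)
0.288·δ_A = -20.6 − (-20.767) = 0.167
δ_A = 0.167 / 0.288 = 0.58‰

0.6‰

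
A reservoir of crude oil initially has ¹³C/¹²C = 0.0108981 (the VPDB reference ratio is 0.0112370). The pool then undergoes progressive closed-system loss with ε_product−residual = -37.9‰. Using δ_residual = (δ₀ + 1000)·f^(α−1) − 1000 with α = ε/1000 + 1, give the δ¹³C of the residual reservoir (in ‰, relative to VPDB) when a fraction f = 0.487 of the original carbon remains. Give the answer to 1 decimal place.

-3.3‰

δ₀ = (0.0108981/0.0112370 − 1)×1000 = (0.969841 − 1)×1000 = -30.159‰
α − 1 = ε/1000 = -0.0379
f^(α−1) = 0.487^(-0.0379) = 1.027644
δ_res = (-30.159 + 1000) × 1.027644 − 1000 = 996.651 − 1000 = -3.35‰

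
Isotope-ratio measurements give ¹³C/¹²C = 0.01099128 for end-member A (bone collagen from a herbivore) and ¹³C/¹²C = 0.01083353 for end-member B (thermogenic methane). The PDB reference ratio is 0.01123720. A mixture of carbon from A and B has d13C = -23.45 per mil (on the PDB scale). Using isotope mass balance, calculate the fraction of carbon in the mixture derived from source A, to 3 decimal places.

0.888

δ_A = (0.01099128/0.01123720 − 1)×1000 = (0.978116 − 1)×1000 = -21.884 per mil
δ_B = (0.01083353/0.01123720 − 1)×1000 = (0.964077 − 1)×1000 = -35.923 per mil
f_A = (δ_mix − δ_B)/(δ_A − δ_B) = (-23.45 − (-35.923))/(-21.884 − (-35.923))
f_A = 12.473 / 14.038 = 0.8885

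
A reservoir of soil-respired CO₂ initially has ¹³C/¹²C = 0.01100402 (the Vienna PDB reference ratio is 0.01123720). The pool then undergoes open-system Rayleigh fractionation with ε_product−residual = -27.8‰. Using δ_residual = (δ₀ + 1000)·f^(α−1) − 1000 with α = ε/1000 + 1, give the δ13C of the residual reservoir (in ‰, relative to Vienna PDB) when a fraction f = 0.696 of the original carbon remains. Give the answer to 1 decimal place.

δ₀ = (0.01100402/0.01123720 − 1)×1000 = (0.979249 − 1)×1000 = -20.751‰
α − 1 = ε/1000 = -0.0278
f^(α−1) = 0.696^(-0.0278) = 1.010126
δ_res = (-20.751 + 1000) × 1.010126 − 1000 = 989.165 − 1000 = -10.84‰

-10.8‰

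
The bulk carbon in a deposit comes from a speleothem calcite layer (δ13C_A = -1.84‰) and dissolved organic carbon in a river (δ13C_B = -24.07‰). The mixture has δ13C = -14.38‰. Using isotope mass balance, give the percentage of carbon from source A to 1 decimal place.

43.6%

δ_mix = f_A·δ_A + (1 − f_A)·δ_B  ⇒  f_A = (δ_mix − δ_B)/(δ_A − δ_B)
f_A = (-14.38 − (-24.07)) / (-1.84 − (-24.07))
f_A = 9.69 / 22.23 = 0.4359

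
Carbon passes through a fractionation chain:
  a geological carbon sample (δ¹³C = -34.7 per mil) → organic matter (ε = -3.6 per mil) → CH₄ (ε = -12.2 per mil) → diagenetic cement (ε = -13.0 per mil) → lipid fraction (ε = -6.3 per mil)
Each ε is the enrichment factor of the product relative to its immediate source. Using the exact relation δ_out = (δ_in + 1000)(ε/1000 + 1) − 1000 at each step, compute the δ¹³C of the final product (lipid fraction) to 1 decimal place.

-68.2 per mil

step 1: δ = (-34.70 + 1000)·(-3.6/1000 + 1) − 1000 = -38.18 per mil
step 2: δ = (-38.18 + 1000)·(-12.2/1000 + 1) − 1000 = -49.91 per mil
step 3: δ = (-49.91 + 1000)·(-13.0/1000 + 1) − 1000 = -62.26 per mil
step 4: δ = (-62.26 + 1000)·(-6.3/1000 + 1) − 1000 = -68.17 per mil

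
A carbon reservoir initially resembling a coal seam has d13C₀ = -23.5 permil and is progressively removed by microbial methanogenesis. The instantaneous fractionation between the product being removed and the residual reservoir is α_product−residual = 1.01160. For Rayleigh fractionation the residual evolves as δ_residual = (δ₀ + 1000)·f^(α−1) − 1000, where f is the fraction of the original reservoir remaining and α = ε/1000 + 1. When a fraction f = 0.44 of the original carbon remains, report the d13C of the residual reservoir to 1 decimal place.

-32.8 permil

Rayleigh residual: δ_res = (δ₀ + 1000)·f^(α−1) − 1000
α − 1 = 0.01160
f^(α−1) = 0.44^(0.01160) = 0.990522
δ_res = (-23.5 + 1000) × 0.990522 − 1000 = 967.245 − 1000 = -32.76 permil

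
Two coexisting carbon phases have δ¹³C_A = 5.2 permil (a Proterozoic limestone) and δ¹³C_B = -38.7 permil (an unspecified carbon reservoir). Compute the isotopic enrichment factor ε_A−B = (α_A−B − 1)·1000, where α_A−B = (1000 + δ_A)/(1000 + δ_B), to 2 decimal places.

45.67 permil

α_A−B = (1000 + 5.2) / (1000 + -38.7) = 1005.2 / 961.3 = 1.045667
ε_A−B = (1.045667 − 1) × 1000 = 45.667 permil
(The approximation ε ≈ δ_A − δ_B would give 43.9 permil.)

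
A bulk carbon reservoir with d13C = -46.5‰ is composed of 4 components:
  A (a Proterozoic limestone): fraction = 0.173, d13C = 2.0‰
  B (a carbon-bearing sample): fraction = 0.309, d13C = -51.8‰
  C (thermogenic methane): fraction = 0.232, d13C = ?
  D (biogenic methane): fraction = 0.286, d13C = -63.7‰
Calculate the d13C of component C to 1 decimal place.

-54.4‰

Isotope mass balance: δ_bulk = Σ fᵢ·δᵢ.
-46.5 = 0.173×(2.0) + 0.309×(-51.8) + 0.232×δ_C + 0.286×(-63.7)
0.232·δ_C = -46.5 − (-33.878) = -12.622
δ_C = -12.622 / 0.232 = -54.40‰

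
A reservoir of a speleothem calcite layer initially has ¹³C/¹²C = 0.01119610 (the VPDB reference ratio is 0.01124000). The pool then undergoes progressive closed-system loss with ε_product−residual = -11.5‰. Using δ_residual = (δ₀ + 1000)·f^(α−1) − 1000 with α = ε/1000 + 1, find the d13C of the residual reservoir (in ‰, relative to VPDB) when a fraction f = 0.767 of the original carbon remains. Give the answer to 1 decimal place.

δ₀ = (0.01119610/0.01124000 − 1)×1000 = (0.996094 − 1)×1000 = -3.906‰
α − 1 = ε/1000 = -0.0115
f^(α−1) = 0.767^(-0.0115) = 1.003055
δ_res = (-3.906 + 1000) × 1.003055 − 1000 = 999.138 − 1000 = -0.86‰

-0.9‰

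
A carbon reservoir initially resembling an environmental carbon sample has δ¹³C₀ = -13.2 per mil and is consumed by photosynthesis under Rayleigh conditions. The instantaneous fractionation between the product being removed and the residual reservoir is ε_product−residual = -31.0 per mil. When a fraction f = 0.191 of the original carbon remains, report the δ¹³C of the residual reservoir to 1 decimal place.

Rayleigh residual: δ_res = (δ₀ + 1000)·f^(α−1) − 1000
α = ε/1000 + 1 = 0.96900, so α − 1 = -0.03100
f^(α−1) = 0.191^(-0.03100) = 1.052660
δ_res = (-13.2 + 1000) × 1.052660 − 1000 = 1038.765 − 1000 = 38.76 per mil

38.8 per mil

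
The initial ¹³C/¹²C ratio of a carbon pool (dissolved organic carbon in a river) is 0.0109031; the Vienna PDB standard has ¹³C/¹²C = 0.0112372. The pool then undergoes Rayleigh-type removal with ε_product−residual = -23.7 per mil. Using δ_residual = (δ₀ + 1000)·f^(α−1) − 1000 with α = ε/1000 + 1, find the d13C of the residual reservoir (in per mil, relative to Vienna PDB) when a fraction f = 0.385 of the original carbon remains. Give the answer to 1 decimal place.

-7.5 per mil

δ₀ = (0.0109031/0.0112372 − 1)×1000 = (0.970268 − 1)×1000 = -29.732 per mil
α − 1 = ε/1000 = -0.0237
f^(α−1) = 0.385^(-0.0237) = 1.022880
δ_res = (-29.732 + 1000) × 1.022880 − 1000 = 992.468 − 1000 = -7.53 per mil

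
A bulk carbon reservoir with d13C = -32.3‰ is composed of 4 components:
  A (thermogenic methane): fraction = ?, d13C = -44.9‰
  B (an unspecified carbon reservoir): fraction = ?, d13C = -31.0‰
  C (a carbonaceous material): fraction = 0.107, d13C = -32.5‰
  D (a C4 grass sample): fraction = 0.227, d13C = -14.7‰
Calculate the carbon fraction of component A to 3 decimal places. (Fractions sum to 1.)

0.348

Let f_A and f_B be the unknown fractions; fractions sum to 1 so f_A + f_B = 0.666.
Mass balance: Σ fᵢ·δᵢ = δ_bulk ⇒ f_A·(-44.9) + f_B·(-31.0) = -32.3 − (-6.814) = -25.486
Substitute f_B = 0.666 − f_A:
f_A·(-44.9 − -31.0) = -25.486 − 0.666×(-31.0) = -4.840
f_A = -4.840 / -13.9 = 0.3482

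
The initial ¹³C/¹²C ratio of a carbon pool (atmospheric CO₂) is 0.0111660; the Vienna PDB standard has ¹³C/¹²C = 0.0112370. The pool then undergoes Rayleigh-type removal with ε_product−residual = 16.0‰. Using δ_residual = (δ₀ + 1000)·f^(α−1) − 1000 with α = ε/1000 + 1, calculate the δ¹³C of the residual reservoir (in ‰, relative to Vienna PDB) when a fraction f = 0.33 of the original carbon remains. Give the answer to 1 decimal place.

δ₀ = (0.0111660/0.0112370 − 1)×1000 = (0.993682 − 1)×1000 = -6.318‰
α − 1 = ε/1000 = 0.0160
f^(α−1) = 0.33^(0.0160) = 0.982418
δ_res = (-6.318 + 1000) × 0.982418 − 1000 = 976.210 − 1000 = -23.79‰

-23.8‰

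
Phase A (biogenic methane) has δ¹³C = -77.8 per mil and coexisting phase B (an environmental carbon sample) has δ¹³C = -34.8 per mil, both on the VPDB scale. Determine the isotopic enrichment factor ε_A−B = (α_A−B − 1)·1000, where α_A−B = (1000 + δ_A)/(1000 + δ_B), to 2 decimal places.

α_A−B = (1000 + -77.8) / (1000 + -34.8) = 922.2 / 965.2 = 0.955450
ε_A−B = (0.955450 − 1) × 1000 = -44.550 per mil
(The approximation ε ≈ δ_A − δ_B would give -43.0 per mil.)

-44.55 per mil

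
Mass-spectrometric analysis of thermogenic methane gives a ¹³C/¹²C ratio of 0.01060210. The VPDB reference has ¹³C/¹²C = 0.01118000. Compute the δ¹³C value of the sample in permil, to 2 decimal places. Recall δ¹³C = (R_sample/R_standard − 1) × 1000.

δ¹³C = (R_sample / R_standard − 1) × 1000
R_sample / R_standard = 0.01060210 / 0.01118000 = 0.948309
δ¹³C = (0.948309 − 1) × 1000 = -51.691 permil

-51.69 permil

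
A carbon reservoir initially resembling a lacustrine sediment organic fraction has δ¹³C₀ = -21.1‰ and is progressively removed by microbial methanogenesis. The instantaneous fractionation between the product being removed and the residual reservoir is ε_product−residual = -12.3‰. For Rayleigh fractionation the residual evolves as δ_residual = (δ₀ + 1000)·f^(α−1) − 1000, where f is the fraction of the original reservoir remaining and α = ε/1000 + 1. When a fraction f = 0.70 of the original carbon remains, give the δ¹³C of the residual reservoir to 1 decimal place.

Rayleigh residual: δ_res = (δ₀ + 1000)·f^(α−1) − 1000
α = ε/1000 + 1 = 0.98770, so α − 1 = -0.01230
f^(α−1) = 0.70^(-0.01230) = 1.004397
δ_res = (-21.1 + 1000) × 1.004397 − 1000 = 983.204 − 1000 = -16.80‰

-16.8‰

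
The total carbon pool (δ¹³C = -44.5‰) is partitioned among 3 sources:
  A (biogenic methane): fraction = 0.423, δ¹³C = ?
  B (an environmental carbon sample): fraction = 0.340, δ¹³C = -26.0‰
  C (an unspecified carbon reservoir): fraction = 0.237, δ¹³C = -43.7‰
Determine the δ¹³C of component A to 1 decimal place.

Isotope mass balance: δ_bulk = Σ fᵢ·δᵢ.
-44.5 = 0.423×δ_A + 0.340×(-26.0) + 0.237×(-43.7)
0.423·δ_A = -44.5 − (-19.197) = -25.303
δ_A = -25.303 / 0.423 = -59.82‰

-59.8‰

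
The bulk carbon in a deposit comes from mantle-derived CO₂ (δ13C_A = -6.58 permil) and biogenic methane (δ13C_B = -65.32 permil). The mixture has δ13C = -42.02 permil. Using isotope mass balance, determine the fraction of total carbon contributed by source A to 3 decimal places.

0.397

δ_mix = f_A·δ_A + (1 − f_A)·δ_B  ⇒  f_A = (δ_mix − δ_B)/(δ_A − δ_B)
f_A = (-42.02 − (-65.32)) / (-6.58 − (-65.32))
f_A = 23.30 / 58.74 = 0.3967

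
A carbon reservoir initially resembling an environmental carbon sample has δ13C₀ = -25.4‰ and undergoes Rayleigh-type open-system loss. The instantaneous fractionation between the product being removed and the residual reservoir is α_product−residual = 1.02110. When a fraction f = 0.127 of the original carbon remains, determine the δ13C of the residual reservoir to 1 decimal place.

-66.9‰

Rayleigh residual: δ_res = (δ₀ + 1000)·f^(α−1) − 1000
α − 1 = 0.02110
f^(α−1) = 0.127^(0.02110) = 0.957393
δ_res = (-25.4 + 1000) × 0.957393 − 1000 = 933.075 − 1000 = -66.92‰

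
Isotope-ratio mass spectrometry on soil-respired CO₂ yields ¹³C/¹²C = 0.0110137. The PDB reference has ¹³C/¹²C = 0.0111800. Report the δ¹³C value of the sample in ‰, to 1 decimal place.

δ¹³C = (R_sample / R_standard − 1) × 1000
R_sample / R_standard = 0.0110137 / 0.0111800 = 0.985125
δ¹³C = (0.985125 − 1) × 1000 = -14.87‰

-14.9‰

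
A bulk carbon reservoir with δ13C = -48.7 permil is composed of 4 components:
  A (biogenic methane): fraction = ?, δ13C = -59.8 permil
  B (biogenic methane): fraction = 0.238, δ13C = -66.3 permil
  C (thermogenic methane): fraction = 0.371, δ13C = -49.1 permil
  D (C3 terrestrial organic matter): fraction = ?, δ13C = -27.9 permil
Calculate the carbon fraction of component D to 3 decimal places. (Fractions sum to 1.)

0.272

Let f_D and f_A be the unknown fractions; fractions sum to 1 so f_D + f_A = 0.391.
Mass balance: Σ fᵢ·δᵢ = δ_bulk ⇒ f_D·(-27.9) + f_A·(-59.8) = -48.7 − (-33.995) = -14.705
Substitute f_A = 0.391 − f_D:
f_D·(-27.9 − -59.8) = -14.705 − 0.391×(-59.8) = 8.677
f_D = 8.677 / 31.9 = 0.2720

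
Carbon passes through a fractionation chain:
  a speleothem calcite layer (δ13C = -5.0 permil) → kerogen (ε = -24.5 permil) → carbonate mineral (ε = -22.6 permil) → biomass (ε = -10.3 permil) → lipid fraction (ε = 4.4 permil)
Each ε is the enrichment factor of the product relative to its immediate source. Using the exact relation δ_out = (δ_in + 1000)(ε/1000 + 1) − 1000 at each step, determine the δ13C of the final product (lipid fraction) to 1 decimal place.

step 1: δ = (-5.00 + 1000)·(-24.5/1000 + 1) − 1000 = -29.38 permil
step 2: δ = (-29.38 + 1000)·(-22.6/1000 + 1) − 1000 = -51.31 permil
step 3: δ = (-51.31 + 1000)·(-10.3/1000 + 1) − 1000 = -61.09 permil
step 4: δ = (-61.09 + 1000)·(4.4/1000 + 1) − 1000 = -56.95 permil

-57.0 permil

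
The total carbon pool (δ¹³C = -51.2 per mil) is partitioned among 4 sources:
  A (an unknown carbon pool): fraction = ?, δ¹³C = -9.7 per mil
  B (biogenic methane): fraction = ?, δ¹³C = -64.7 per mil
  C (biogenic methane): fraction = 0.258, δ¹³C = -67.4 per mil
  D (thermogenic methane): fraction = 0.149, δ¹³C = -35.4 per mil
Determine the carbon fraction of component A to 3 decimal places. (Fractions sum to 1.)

0.179

Let f_A and f_B be the unknown fractions; fractions sum to 1 so f_A + f_B = 0.593.
Mass balance: Σ fᵢ·δᵢ = δ_bulk ⇒ f_A·(-9.7) + f_B·(-64.7) = -51.2 − (-22.664) = -28.536
Substitute f_B = 0.593 − f_A:
f_A·(-9.7 − -64.7) = -28.536 − 0.593×(-64.7) = 9.831
f_A = 9.831 / 55.0 = 0.1787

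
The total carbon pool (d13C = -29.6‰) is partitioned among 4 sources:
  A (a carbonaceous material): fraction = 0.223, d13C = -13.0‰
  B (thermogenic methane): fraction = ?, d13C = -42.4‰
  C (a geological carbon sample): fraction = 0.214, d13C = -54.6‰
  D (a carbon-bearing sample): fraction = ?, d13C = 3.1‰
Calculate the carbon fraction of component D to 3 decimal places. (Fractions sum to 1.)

0.195

Let f_D and f_B be the unknown fractions; fractions sum to 1 so f_D + f_B = 0.563.
Mass balance: Σ fᵢ·δᵢ = δ_bulk ⇒ f_D·(3.1) + f_B·(-42.4) = -29.6 − (-14.583) = -15.017
Substitute f_B = 0.563 − f_D:
f_D·(3.1 − -42.4) = -15.017 − 0.563×(-42.4) = 8.855
f_D = 8.855 / 45.5 = 0.1946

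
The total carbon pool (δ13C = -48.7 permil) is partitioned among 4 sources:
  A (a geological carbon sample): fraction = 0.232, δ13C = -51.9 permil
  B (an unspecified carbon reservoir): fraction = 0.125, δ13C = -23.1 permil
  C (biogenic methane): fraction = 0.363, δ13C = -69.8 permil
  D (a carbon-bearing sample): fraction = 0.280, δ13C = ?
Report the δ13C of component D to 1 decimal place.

Isotope mass balance: δ_bulk = Σ fᵢ·δᵢ.
-48.7 = 0.232×(-51.9) + 0.125×(-23.1) + 0.363×(-69.8) + 0.280×δ_D
0.280·δ_D = -48.7 − (-40.266) = -8.434
δ_D = -8.434 / 0.280 = -30.12 permil

-30.1 permil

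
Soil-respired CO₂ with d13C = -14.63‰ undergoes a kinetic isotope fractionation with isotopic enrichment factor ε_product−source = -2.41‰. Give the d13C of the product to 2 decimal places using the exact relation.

Exactly, δ_product = (δ_source + 1000)·(ε/1000 + 1) − 1000.
δ_product = (-14.63 + 1000) × (-2.41/1000 + 1) − 1000
δ_product = -17.005‰

-17.00‰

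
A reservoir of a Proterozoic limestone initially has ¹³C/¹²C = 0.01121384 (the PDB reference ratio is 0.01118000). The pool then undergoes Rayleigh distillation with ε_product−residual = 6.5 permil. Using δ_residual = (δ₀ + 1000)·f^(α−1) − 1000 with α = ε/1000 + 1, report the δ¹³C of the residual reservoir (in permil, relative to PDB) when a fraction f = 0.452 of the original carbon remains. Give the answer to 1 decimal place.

δ₀ = (0.01121384/0.01118000 − 1)×1000 = (1.003027 − 1)×1000 = 3.027 permil
α − 1 = ε/1000 = 0.0065
f^(α−1) = 0.452^(0.0065) = 0.994852
δ_res = (3.027 + 1000) × 0.994852 − 1000 = 997.863 − 1000 = -2.14 permil

-2.1 permil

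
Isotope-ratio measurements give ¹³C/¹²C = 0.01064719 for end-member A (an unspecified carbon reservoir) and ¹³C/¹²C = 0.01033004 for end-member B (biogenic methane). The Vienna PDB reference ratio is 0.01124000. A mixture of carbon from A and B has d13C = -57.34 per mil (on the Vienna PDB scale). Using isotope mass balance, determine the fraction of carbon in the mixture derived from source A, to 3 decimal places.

δ_A = (0.01064719/0.01124000 − 1)×1000 = (0.947259 − 1)×1000 = -52.741 per mil
δ_B = (0.01033004/0.01124000 − 1)×1000 = (0.919043 − 1)×1000 = -80.957 per mil
f_A = (δ_mix − δ_B)/(δ_A − δ_B) = (-57.34 − (-80.957))/(-52.741 − (-80.957))
f_A = 23.617 / 28.216 = 0.8370

0.837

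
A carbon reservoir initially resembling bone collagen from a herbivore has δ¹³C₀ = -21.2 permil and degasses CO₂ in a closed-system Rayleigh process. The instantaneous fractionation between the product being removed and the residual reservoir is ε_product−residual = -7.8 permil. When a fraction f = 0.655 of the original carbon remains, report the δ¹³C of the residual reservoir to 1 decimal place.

Rayleigh residual: δ_res = (δ₀ + 1000)·f^(α−1) − 1000
α = ε/1000 + 1 = 0.99220, so α − 1 = -0.00780
f^(α−1) = 0.655^(-0.00780) = 1.003306
δ_res = (-21.2 + 1000) × 1.003306 − 1000 = 982.036 − 1000 = -17.96 permil

-18.0 permil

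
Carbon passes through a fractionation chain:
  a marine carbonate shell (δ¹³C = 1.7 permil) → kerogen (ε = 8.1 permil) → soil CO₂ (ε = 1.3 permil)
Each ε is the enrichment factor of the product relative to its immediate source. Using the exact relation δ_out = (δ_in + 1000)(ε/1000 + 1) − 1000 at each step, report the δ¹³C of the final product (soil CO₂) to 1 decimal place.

step 1: δ = (1.70 + 1000)·(8.1/1000 + 1) − 1000 = 9.81 permil
step 2: δ = (9.81 + 1000)·(1.3/1000 + 1) − 1000 = 11.13 permil

11.1 permil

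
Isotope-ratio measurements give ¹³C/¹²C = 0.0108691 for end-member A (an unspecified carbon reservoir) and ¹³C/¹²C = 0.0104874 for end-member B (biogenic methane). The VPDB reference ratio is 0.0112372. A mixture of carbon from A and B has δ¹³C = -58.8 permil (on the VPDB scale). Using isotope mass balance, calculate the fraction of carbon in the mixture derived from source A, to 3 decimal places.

0.233

δ_A = (0.0108691/0.0112372 − 1)×1000 = (0.967243 − 1)×1000 = -32.757 permil
δ_B = (0.0104874/0.0112372 − 1)×1000 = (0.933275 − 1)×1000 = -66.725 permil
f_A = (δ_mix − δ_B)/(δ_A − δ_B) = (-58.8 − (-66.725))/(-32.757 − (-66.725))
f_A = 7.925 / 33.968 = 0.2333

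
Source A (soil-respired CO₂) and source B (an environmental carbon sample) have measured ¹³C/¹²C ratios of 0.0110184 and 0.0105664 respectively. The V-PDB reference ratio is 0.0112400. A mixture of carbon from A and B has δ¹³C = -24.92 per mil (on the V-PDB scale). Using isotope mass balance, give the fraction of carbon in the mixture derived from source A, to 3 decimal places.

0.871

δ_A = (0.0110184/0.0112400 − 1)×1000 = (0.980285 − 1)×1000 = -19.715 per mil
δ_B = (0.0105664/0.0112400 − 1)×1000 = (0.940071 − 1)×1000 = -59.929 per mil
f_A = (δ_mix − δ_B)/(δ_A − δ_B) = (-24.92 − (-59.929))/(-19.715 − (-59.929))
f_A = 35.009 / 40.214 = 0.8706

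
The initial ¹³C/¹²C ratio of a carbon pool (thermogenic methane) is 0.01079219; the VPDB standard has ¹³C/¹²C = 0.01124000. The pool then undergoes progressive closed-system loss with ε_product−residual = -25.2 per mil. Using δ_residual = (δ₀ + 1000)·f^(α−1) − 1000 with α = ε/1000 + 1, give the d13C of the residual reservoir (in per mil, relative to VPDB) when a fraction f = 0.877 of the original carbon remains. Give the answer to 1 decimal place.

δ₀ = (0.01079219/0.01124000 − 1)×1000 = (0.960159 − 1)×1000 = -39.841 per mil
α − 1 = ε/1000 = -0.0252
f^(α−1) = 0.877^(-0.0252) = 1.003313
δ_res = (-39.841 + 1000) × 1.003313 − 1000 = 963.340 − 1000 = -36.66 per mil

-36.7 per mil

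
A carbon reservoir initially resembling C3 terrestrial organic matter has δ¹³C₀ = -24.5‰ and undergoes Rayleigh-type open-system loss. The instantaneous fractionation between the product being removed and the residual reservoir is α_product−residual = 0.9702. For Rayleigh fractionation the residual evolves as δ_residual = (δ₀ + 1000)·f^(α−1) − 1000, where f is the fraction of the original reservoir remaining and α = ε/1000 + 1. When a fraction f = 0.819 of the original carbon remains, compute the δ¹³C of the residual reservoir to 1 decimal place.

-18.7‰

Rayleigh residual: δ_res = (δ₀ + 1000)·f^(α−1) − 1000
α − 1 = -0.02980
f^(α−1) = 0.819^(-0.02980) = 1.005968
δ_res = (-24.5 + 1000) × 1.005968 − 1000 = 981.322 − 1000 = -18.68‰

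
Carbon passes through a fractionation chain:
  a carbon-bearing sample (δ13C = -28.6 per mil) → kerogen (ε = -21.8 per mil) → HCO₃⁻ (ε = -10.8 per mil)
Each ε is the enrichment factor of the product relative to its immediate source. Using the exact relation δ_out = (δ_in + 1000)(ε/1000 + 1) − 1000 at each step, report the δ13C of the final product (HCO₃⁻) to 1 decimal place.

-60.0 per mil

step 1: δ = (-28.60 + 1000)·(-21.8/1000 + 1) − 1000 = -49.78 per mil
step 2: δ = (-49.78 + 1000)·(-10.8/1000 + 1) − 1000 = -60.04 per mil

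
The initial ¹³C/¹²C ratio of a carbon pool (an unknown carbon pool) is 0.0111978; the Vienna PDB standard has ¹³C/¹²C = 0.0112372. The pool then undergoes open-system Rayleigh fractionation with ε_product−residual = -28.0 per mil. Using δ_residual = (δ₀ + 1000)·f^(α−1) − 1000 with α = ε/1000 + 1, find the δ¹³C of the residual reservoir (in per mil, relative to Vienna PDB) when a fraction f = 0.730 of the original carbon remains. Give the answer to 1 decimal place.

δ₀ = (0.0111978/0.0112372 − 1)×1000 = (0.996494 − 1)×1000 = -3.506 per mil
α − 1 = ε/1000 = -0.0280
f^(α−1) = 0.730^(-0.0280) = 1.008851
δ_res = (-3.506 + 1000) × 1.008851 − 1000 = 1005.314 − 1000 = 5.31 per mil

5.3 per mil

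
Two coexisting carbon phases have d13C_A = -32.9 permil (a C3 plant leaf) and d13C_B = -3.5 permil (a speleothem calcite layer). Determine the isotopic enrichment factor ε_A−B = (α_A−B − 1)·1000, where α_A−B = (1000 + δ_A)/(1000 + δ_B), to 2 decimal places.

-29.50 permil

α_A−B = (1000 + -32.9) / (1000 + -3.5) = 967.1 / 996.5 = 0.970497
ε_A−B = (0.970497 − 1) × 1000 = -29.503 permil
(The approximation ε ≈ δ_A − δ_B would give -29.4 permil.)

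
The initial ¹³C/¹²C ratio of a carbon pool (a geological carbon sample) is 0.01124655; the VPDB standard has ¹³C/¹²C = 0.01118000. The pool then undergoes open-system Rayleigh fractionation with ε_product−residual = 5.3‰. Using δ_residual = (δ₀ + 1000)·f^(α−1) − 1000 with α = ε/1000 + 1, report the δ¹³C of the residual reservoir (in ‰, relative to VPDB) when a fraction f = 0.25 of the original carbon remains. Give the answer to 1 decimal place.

-1.4‰

δ₀ = (0.01124655/0.01118000 − 1)×1000 = (1.005953 − 1)×1000 = 5.953‰
α − 1 = ε/1000 = 0.0053
f^(α−1) = 0.25^(0.0053) = 0.992680
δ_res = (5.953 + 1000) × 0.992680 − 1000 = 998.589 − 1000 = -1.41‰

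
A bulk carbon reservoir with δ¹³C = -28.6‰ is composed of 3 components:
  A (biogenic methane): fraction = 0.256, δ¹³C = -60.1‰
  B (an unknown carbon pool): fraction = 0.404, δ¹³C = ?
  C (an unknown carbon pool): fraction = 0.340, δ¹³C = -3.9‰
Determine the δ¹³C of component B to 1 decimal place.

Isotope mass balance: δ_bulk = Σ fᵢ·δᵢ.
-28.6 = 0.256×(-60.1) + 0.404×δ_B + 0.340×(-3.9)
0.404·δ_B = -28.6 − (-16.712) = -11.888
δ_B = -11.888 / 0.404 = -29.43‰

-29.4‰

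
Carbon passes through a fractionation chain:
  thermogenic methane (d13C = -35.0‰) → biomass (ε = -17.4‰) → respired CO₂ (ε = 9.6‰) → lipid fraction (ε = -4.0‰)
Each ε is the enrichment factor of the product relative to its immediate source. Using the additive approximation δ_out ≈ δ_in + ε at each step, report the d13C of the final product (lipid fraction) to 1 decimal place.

-46.8‰

step 1: δ ≈ -35.0 + (-17.4) = -52.4‰
step 2: δ ≈ -52.4 + (9.6) = -42.8‰
step 3: δ ≈ -42.8 + (-4.0) = -46.8‰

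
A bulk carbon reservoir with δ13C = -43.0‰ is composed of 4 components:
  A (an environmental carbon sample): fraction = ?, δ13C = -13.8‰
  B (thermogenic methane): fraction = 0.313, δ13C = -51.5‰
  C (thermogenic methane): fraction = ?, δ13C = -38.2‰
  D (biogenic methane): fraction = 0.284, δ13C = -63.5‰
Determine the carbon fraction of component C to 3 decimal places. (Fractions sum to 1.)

0.135

Let f_C and f_A be the unknown fractions; fractions sum to 1 so f_C + f_A = 0.403.
Mass balance: Σ fᵢ·δᵢ = δ_bulk ⇒ f_C·(-38.2) + f_A·(-13.8) = -43.0 − (-34.153) = -8.847
Substitute f_A = 0.403 − f_C:
f_C·(-38.2 − -13.8) = -8.847 − 0.403×(-13.8) = -3.285
f_C = -3.285 / -24.4 = 0.1346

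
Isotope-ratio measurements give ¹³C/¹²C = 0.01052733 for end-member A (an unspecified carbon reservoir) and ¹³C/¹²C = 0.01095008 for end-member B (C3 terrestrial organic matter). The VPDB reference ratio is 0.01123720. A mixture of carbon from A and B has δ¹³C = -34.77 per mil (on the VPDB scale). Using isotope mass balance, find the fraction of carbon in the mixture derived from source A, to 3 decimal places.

0.245

δ_A = (0.01052733/0.01123720 − 1)×1000 = (0.936829 − 1)×1000 = -63.171 per mil
δ_B = (0.01095008/0.01123720 − 1)×1000 = (0.974449 − 1)×1000 = -25.551 per mil
f_A = (δ_mix − δ_B)/(δ_A − δ_B) = (-34.77 − (-25.551))/(-63.171 − (-25.551))
f_A = -9.219 / -37.621 = 0.2451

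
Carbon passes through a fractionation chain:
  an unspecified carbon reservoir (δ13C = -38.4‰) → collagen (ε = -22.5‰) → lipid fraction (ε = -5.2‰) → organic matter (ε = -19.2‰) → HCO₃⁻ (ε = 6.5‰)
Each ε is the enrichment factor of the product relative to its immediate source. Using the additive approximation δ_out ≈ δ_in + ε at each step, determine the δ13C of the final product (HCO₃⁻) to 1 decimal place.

step 1: δ ≈ -38.4 + (-22.5) = -60.9‰
step 2: δ ≈ -60.9 + (-5.2) = -66.1‰
step 3: δ ≈ -66.1 + (-19.2) = -85.3‰
step 4: δ ≈ -85.3 + (6.5) = -78.8‰

-78.8‰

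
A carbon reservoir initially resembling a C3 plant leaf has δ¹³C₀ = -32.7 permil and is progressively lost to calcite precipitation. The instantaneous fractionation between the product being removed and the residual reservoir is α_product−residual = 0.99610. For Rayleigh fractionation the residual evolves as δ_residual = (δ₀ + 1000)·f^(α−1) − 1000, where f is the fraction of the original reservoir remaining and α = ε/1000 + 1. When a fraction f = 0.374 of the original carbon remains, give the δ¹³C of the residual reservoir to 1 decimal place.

Rayleigh residual: δ_res = (δ₀ + 1000)·f^(α−1) − 1000
α − 1 = -0.00390
f^(α−1) = 0.374^(-0.00390) = 1.003843
δ_res = (-32.7 + 1000) × 1.003843 − 1000 = 971.017 − 1000 = -28.98 permil

-29.0 permil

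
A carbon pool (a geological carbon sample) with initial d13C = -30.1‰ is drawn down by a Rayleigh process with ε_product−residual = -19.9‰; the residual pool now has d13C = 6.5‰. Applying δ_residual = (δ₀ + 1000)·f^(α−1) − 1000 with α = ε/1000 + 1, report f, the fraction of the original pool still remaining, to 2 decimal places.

0.16

α − 1 = ε/1000 = -0.0199
(δ_res + 1000)/(δ₀ + 1000) = (6.5 + 1000)/(-30.1 + 1000) = 1006.5/969.9 = 1.037736
f = 1.037736^(1/-0.0199) = exp(ln(1.037736)/-0.0199) = exp(0.03704/-0.0199)
f = exp(-1.8614) = 0.1555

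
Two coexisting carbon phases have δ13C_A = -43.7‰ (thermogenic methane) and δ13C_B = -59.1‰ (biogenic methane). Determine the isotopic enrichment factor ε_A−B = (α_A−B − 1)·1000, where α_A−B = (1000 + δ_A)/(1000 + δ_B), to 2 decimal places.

16.37‰

α_A−B = (1000 + -43.7) / (1000 + -59.1) = 956.3 / 940.9 = 1.016367
ε_A−B = (1.016367 − 1) × 1000 = 16.367‰
(The approximation ε ≈ δ_A − δ_B would give 15.4‰.)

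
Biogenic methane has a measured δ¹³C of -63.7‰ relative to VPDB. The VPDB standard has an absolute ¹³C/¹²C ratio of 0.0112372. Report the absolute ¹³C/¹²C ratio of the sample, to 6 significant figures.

R_sample = R_standard × (δ¹³C/1000 + 1)
R_sample = 0.0112372 × (-63.7/1000 + 1) = 0.0112372 × 0.936300
R_sample = 0.0105214

0.0105214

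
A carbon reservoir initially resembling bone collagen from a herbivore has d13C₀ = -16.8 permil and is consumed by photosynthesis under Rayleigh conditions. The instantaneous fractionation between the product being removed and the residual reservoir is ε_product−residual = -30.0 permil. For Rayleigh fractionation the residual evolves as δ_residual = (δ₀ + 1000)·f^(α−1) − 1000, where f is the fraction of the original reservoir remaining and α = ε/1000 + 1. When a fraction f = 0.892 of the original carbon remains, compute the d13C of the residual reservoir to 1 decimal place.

-13.4 permil

Rayleigh residual: δ_res = (δ₀ + 1000)·f^(α−1) − 1000
α = ε/1000 + 1 = 0.97000, so α − 1 = -0.03000
f^(α−1) = 0.892^(-0.03000) = 1.003435
δ_res = (-16.8 + 1000) × 1.003435 − 1000 = 986.577 − 1000 = -13.42 permil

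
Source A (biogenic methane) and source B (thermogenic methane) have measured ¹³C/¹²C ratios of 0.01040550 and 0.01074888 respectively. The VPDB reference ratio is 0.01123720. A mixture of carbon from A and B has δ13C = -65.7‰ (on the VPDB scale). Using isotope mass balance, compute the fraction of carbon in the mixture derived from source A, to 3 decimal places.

0.728

δ_A = (0.01040550/0.01123720 − 1)×1000 = (0.925987 − 1)×1000 = -74.013‰
δ_B = (0.01074888/0.01123720 − 1)×1000 = (0.956544 − 1)×1000 = -43.456‰
f_A = (δ_mix − δ_B)/(δ_A − δ_B) = (-65.7 − (-43.456))/(-74.013 − (-43.456))
f_A = -22.244 / -30.557 = 0.7280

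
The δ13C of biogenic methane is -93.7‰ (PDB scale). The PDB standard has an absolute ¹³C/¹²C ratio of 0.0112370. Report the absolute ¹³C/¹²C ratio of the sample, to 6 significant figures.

0.0101841

R_sample = R_standard × (δ13C/1000 + 1)
R_sample = 0.0112370 × (-93.7/1000 + 1) = 0.0112370 × 0.906300
R_sample = 0.0101841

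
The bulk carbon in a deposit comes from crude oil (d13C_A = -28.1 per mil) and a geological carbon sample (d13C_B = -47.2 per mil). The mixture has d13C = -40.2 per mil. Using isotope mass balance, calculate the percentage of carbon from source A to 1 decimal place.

36.6%

δ_mix = f_A·δ_A + (1 − f_A)·δ_B  ⇒  f_A = (δ_mix − δ_B)/(δ_A − δ_B)
f_A = (-40.2 − (-47.2)) / (-28.1 − (-47.2))
f_A = 7.0 / 19.1 = 0.3665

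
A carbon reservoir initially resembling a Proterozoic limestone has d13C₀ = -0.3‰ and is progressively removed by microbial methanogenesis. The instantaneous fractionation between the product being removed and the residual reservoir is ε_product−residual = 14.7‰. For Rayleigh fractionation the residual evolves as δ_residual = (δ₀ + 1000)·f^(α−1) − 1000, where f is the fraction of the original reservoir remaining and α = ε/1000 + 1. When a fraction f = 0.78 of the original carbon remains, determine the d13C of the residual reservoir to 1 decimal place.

Rayleigh residual: δ_res = (δ₀ + 1000)·f^(α−1) − 1000
α = ε/1000 + 1 = 1.01470, so α − 1 = 0.01470
f^(α−1) = 0.78^(0.01470) = 0.996354
δ_res = (-0.3 + 1000) × 0.996354 − 1000 = 996.055 − 1000 = -3.94‰

-3.9‰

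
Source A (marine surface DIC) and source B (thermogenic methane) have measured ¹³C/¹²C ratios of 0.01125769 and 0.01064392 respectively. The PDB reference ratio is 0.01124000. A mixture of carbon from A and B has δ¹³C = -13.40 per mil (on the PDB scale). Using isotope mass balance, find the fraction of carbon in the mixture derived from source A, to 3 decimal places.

δ_A = (0.01125769/0.01124000 − 1)×1000 = (1.001574 − 1)×1000 = 1.574 per mil
δ_B = (0.01064392/0.01124000 − 1)×1000 = (0.946968 − 1)×1000 = -53.032 per mil
f_A = (δ_mix − δ_B)/(δ_A − δ_B) = (-13.40 − (-53.032))/(1.574 − (-53.032))
f_A = 39.632 / 54.606 = 0.7258

0.726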